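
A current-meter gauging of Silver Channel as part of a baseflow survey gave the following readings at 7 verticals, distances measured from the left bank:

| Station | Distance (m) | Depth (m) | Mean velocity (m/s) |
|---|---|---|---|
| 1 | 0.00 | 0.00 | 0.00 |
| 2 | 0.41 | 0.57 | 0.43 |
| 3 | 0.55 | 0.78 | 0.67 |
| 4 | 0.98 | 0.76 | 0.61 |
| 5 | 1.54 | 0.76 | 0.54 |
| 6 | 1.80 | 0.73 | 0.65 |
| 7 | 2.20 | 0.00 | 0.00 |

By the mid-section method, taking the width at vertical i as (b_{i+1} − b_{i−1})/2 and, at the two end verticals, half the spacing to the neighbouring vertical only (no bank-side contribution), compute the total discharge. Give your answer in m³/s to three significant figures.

0.771 m³/s

w_2 = (0.55 − 0.00)/2 = 0.275 m; q_2 = 0.43 × 0.57 × 0.275 = 0.06740 m³/s
w_3 = (0.98 − 0.41)/2 = 0.285 m; q_3 = 0.67 × 0.78 × 0.285 = 0.1489 m³/s
w_4 = (1.54 − 0.55)/2 = 0.495 m; q_4 = 0.61 × 0.76 × 0.495 = 0.2295 m³/s
w_5 = (1.80 − 0.98)/2 = 0.41 m; q_5 = 0.54 × 0.76 × 0.41 = 0.1683 m³/s
w_6 = (2.20 − 1.54)/2 = 0.33 m; q_6 = 0.65 × 0.73 × 0.33 = 0.1566 m³/s
Stations 1, 7 contribute zero (depth or velocity is 0).
Q = Σ qᵢ = 0.7707 m³/s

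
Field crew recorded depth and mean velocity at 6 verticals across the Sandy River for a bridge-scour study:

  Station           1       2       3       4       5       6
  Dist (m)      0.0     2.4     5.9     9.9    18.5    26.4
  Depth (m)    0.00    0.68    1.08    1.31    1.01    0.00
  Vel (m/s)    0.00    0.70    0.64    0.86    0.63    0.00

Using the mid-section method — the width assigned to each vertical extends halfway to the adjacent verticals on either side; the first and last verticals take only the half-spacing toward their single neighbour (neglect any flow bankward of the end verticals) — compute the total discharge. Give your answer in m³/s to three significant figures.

w_2 = (5.9 − 0.0)/2 = 2.95 m; q_2 = 0.70 × 0.68 × 2.95 = 1.404 m³/s
w_3 = (9.9 − 2.4)/2 = 3.75 m; q_3 = 0.64 × 1.08 × 3.75 = 2.592 m³/s
w_4 = (18.5 − 5.9)/2 = 6.3 m; q_4 = 0.86 × 1.31 × 6.3 = 7.098 m³/s
w_5 = (26.4 − 9.9)/2 = 8.25 m; q_5 = 0.63 × 1.01 × 8.25 = 5.249 m³/s
Stations 1, 6 contribute zero (depth or velocity is 0).
Q = Σ qᵢ = 16.34 m³/s

16.3 m³/s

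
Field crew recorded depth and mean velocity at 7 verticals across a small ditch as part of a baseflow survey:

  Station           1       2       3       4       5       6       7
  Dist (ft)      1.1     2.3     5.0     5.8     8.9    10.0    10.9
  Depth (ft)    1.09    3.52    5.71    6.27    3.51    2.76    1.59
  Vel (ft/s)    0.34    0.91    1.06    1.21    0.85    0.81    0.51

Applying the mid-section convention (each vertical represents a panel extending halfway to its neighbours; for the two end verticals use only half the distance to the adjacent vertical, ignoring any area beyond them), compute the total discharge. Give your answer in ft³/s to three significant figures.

40.7 ft³/s

w_1 = (2.3 − 1.1)/2 = 0.6 ft; q_1 = 0.34 × 1.09 × 0.6 = 0.2224 ft³/s
w_2 = (5.0 − 1.1)/2 = 1.95 ft; q_2 = 0.91 × 3.52 × 1.95 = 6.246 ft³/s
w_3 = (5.8 − 2.3)/2 = 1.75 ft; q_3 = 1.06 × 5.71 × 1.75 = 10.59 ft³/s
w_4 = (8.9 − 5.0)/2 = 1.95 ft; q_4 = 1.21 × 6.27 × 1.95 = 14.79 ft³/s
w_5 = (10.0 − 5.8)/2 = 2.1 ft; q_5 = 0.85 × 3.51 × 2.1 = 6.265 ft³/s
w_6 = (10.9 − 8.9)/2 = 1 ft; q_6 = 0.81 × 2.76 × 1 = 2.236 ft³/s
w_7 = (10.9 − 10.0)/2 = 0.45 ft; q_7 = 0.51 × 1.59 × 0.45 = 0.3649 ft³/s
Q = Σ qᵢ = 40.72 ft³/s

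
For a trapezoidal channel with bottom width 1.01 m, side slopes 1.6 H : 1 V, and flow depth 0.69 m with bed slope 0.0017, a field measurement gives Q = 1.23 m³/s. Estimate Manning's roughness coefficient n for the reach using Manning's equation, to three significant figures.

0.0267

A = (b + z·y)·y = (1.01 + 1.6×0.69)×0.69 = 1.459 m²
P = b + 2y√(1+z²) = 1.01 + 2×0.69×√(1+1.6²) = 3.614 m
R = A/P = 1.459/3.614 = 0.4036 m
n = (1/Q)·A·R^(2/3)·S^(1/2) = (1/1.23) × 1.459 × 0.5462 × 0.04123 = 0.02671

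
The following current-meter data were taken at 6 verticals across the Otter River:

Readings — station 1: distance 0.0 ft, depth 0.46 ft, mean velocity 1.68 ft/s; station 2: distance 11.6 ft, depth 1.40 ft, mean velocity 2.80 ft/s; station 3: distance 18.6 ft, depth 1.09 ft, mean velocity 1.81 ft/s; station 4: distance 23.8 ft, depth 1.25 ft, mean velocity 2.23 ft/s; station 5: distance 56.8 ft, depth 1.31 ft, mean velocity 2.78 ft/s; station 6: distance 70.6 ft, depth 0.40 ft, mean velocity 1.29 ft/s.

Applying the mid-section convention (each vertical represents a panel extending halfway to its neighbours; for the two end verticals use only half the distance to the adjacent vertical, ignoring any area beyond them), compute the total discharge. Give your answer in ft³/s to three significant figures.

195 ft³/s

w_1 = (11.6 − 0.0)/2 = 5.8 ft; q_1 = 1.68 × 0.46 × 5.8 = 4.482 ft³/s
w_2 = (18.6 − 0.0)/2 = 9.3 ft; q_2 = 2.80 × 1.40 × 9.3 = 36.46 ft³/s
w_3 = (23.8 − 11.6)/2 = 6.1 ft; q_3 = 1.81 × 1.09 × 6.1 = 12.03 ft³/s
w_4 = (56.8 − 18.6)/2 = 19.1 ft; q_4 = 2.23 × 1.25 × 19.1 = 53.24 ft³/s
w_5 = (70.6 − 23.8)/2 = 23.4 ft; q_5 = 2.78 × 1.31 × 23.4 = 85.22 ft³/s
w_6 = (70.6 − 56.8)/2 = 6.9 ft; q_6 = 1.29 × 0.40 × 6.9 = 3.560 ft³/s
Q = Σ qᵢ = 195.0 ft³/s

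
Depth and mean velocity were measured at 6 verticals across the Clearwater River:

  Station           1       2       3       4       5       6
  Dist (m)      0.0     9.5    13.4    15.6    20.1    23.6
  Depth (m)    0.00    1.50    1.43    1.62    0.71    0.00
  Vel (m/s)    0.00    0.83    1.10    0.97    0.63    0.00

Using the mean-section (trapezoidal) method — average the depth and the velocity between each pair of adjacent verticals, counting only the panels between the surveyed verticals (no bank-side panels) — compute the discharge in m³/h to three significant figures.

Panel 1-2: Δb = 9.5 m, d̄ = (0.00+1.50)/2 = 0.75, v̄ = (0.00+0.83)/2 = 0.415 → q = 9.5×0.75×0.415 = 2.957 m³/s
Panel 2-3: Δb = 3.9 m, d̄ = (1.50+1.43)/2 = 1.465, v̄ = (0.83+1.10)/2 = 0.965 → q = 3.9×1.465×0.965 = 5.514 m³/s
Panel 3-4: Δb = 2.2 m, d̄ = (1.43+1.62)/2 = 1.525, v̄ = (1.10+0.97)/2 = 1.035 → q = 2.2×1.525×1.035 = 3.472 m³/s
Panel 4-5: Δb = 4.5 m, d̄ = (1.62+0.71)/2 = 1.165, v̄ = (0.97+0.63)/2 = 0.8 → q = 4.5×1.165×0.8 = 4.194 m³/s
Panel 5-6: Δb = 3.5 m, d̄ = (0.71+0.00)/2 = 0.355, v̄ = (0.63+0.00)/2 = 0.315 → q = 3.5×0.355×0.315 = 0.3914 m³/s
Q = Σ q = 16.53 m³/s
= 16.53 × 3600 = 59500 m³/h

59500 m³/h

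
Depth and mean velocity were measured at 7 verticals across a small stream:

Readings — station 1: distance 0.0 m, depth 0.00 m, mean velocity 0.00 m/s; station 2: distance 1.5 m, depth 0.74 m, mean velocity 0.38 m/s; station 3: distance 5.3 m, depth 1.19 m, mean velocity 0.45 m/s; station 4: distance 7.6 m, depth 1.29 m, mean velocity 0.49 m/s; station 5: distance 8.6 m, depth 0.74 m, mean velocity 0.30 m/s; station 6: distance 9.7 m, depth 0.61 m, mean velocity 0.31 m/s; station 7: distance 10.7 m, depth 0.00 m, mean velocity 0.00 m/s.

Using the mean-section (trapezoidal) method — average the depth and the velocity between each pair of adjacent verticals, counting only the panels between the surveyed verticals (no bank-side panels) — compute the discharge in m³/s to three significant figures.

Panel 1-2: Δb = 1.5 m, d̄ = (0.00+0.74)/2 = 0.37, v̄ = (0.00+0.38)/2 = 0.19 → q = 1.5×0.37×0.19 = 0.1055 m³/s
Panel 2-3: Δb = 3.8 m, d̄ = (0.74+1.19)/2 = 0.965, v̄ = (0.38+0.45)/2 = 0.415 → q = 3.8×0.965×0.415 = 1.522 m³/s
Panel 3-4: Δb = 2.3 m, d̄ = (1.19+1.29)/2 = 1.24, v̄ = (0.45+0.49)/2 = 0.47 → q = 2.3×1.24×0.47 = 1.340 m³/s
Panel 4-5: Δb = 1 m, d̄ = (1.29+0.74)/2 = 1.015, v̄ = (0.49+0.30)/2 = 0.395 → q = 1×1.015×0.395 = 0.4009 m³/s
Panel 5-6: Δb = 1.1 m, d̄ = (0.74+0.61)/2 = 0.675, v̄ = (0.30+0.31)/2 = 0.305 → q = 1.1×0.675×0.305 = 0.2265 m³/s
Panel 6-7: Δb = 1 m, d̄ = (0.61+0.00)/2 = 0.305, v̄ = (0.31+0.00)/2 = 0.155 → q = 1×0.305×0.155 = 0.04728 m³/s
Q = Σ q = 3.642 m³/s

3.64 m³/s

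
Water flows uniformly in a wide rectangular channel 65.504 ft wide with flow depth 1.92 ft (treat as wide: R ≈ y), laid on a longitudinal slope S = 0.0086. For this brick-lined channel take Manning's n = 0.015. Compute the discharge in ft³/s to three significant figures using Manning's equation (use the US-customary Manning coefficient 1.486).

1780 ft³/s

A = b·y = 65.504 × 1.92 = 125.8 ft²
Wide channel: R ≈ y = 1.92 ft
Q = (1.486/n)·A·R^(2/3)·S^(1/2) = (1.486/0.015) × 125.8 × 1.920^(2/3) × 0.0086^(1/2) = 1785 ft³/s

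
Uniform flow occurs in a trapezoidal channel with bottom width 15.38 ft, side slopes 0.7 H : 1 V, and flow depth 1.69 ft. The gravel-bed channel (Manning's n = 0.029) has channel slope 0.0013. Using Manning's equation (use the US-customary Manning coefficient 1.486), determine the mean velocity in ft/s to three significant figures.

2.35 ft/s

A = (b + z·y)·y = (15.38 + 0.7×1.69)×1.69 = 27.99 ft²
P = b + 2y√(1+z²) = 15.38 + 2×1.69×√(1+0.7²) = 19.51 ft
R = A/P = 27.99/19.51 = 1.435 ft
Q = (1.486/n)·A·R^(2/3)·S^(1/2) = (1.486/0.029) × 27.99 × 1.435^(2/3) × 0.0013^(1/2) = 65.79 ft³/s
V = Q/A = 65.79/27.99 = 2.351 ft/s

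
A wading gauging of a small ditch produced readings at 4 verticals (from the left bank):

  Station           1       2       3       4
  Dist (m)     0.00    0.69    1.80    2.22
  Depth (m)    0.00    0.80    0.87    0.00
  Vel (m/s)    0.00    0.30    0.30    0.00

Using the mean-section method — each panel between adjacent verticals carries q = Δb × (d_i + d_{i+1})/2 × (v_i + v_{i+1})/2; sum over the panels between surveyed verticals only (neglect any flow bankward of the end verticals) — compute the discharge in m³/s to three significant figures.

0.347 m³/s

Panel 1-2: Δb = 0.69 m, d̄ = (0.00+0.80)/2 = 0.4, v̄ = (0.00+0.30)/2 = 0.15 → q = 0.69×0.4×0.15 = 0.04140 m³/s
Panel 2-3: Δb = 1.11 m, d̄ = (0.80+0.87)/2 = 0.835, v̄ = (0.30+0.30)/2 = 0.3 → q = 1.11×0.835×0.3 = 0.2781 m³/s
Panel 3-4: Δb = 0.42 m, d̄ = (0.87+0.00)/2 = 0.435, v̄ = (0.30+0.00)/2 = 0.15 → q = 0.42×0.435×0.15 = 0.02741 m³/s
Q = Σ q = 0.3469 m³/s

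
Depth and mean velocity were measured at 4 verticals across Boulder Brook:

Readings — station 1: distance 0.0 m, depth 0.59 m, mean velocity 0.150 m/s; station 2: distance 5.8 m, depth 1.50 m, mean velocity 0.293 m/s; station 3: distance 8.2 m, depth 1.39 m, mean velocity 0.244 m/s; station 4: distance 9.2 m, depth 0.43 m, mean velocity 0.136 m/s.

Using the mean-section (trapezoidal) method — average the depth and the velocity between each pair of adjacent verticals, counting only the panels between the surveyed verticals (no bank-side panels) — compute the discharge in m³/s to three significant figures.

2.45 m³/s

Panel 1-2: Δb = 5.8 m, d̄ = (0.59+1.50)/2 = 1.045, v̄ = (0.150+0.293)/2 = 0.2215 → q = 5.8×1.045×0.2215 = 1.343 m³/s
Panel 2-3: Δb = 2.4 m, d̄ = (1.50+1.39)/2 = 1.445, v̄ = (0.293+0.244)/2 = 0.2685 → q = 2.4×1.445×0.2685 = 0.9312 m³/s
Panel 3-4: Δb = 1 m, d̄ = (1.39+0.43)/2 = 0.91, v̄ = (0.244+0.136)/2 = 0.19 → q = 1×0.91×0.19 = 0.1729 m³/s
Q = Σ q = 2.447 m³/s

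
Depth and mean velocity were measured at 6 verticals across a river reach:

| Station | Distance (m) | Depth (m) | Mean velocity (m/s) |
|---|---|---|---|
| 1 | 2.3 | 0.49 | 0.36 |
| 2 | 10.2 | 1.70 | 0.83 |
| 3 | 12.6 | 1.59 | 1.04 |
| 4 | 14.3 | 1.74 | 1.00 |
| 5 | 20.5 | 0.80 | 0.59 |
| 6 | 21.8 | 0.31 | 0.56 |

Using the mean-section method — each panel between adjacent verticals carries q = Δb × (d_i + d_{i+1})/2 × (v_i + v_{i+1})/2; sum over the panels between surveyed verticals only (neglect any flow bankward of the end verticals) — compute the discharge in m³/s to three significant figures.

Panel 1-2: Δb = 7.9 m, d̄ = (0.49+1.70)/2 = 1.095, v̄ = (0.36+0.83)/2 = 0.595 → q = 7.9×1.095×0.595 = 5.147 m³/s
Panel 2-3: Δb = 2.4 m, d̄ = (1.70+1.59)/2 = 1.645, v̄ = (0.83+1.04)/2 = 0.935 → q = 2.4×1.645×0.935 = 3.691 m³/s
Panel 3-4: Δb = 1.7 m, d̄ = (1.59+1.74)/2 = 1.665, v̄ = (1.04+1.00)/2 = 1.02 → q = 1.7×1.665×1.02 = 2.887 m³/s
Panel 4-5: Δb = 6.2 m, d̄ = (1.74+0.80)/2 = 1.27, v̄ = (1.00+0.59)/2 = 0.795 → q = 6.2×1.27×0.795 = 6.260 m³/s
Panel 5-6: Δb = 1.3 m, d̄ = (0.80+0.31)/2 = 0.555, v̄ = (0.59+0.56)/2 = 0.575 → q = 1.3×0.555×0.575 = 0.4149 m³/s
Q = Σ q = 18.40 m³/s

18.4 m³/s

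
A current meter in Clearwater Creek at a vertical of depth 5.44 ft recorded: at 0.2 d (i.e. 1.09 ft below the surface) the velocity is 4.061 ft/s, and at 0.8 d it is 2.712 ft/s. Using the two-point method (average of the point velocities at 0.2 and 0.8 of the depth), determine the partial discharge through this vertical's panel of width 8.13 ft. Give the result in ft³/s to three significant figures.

150 ft³/s

v̄ = (4.061 + 2.712) / 2 = 3.387 ft/s
q = v̄ × d × w = 3.387 × 5.44 × 8.13 = 149.8 ft³/s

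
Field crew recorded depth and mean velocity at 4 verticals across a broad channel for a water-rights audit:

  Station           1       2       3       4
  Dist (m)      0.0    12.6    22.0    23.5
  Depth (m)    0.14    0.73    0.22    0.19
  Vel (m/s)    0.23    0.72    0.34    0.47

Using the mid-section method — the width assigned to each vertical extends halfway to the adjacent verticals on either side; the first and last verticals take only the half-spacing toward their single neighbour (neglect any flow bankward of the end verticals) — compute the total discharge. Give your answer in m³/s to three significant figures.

6.46 m³/s

w_1 = (12.6 − 0.0)/2 = 6.3 m; q_1 = 0.23 × 0.14 × 6.3 = 0.2029 m³/s
w_2 = (22.0 − 0.0)/2 = 11 m; q_2 = 0.72 × 0.73 × 11 = 5.782 m³/s
w_3 = (23.5 − 12.6)/2 = 5.45 m; q_3 = 0.34 × 0.22 × 5.45 = 0.4077 m³/s
w_4 = (23.5 − 22.0)/2 = 0.75 m; q_4 = 0.47 × 0.19 × 0.75 = 0.06698 m³/s
Q = Σ qᵢ = 6.459 m³/s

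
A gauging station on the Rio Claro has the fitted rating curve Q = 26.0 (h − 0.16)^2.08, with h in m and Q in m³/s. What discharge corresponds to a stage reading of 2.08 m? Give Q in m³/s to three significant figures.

101 m³/s

Q = 26.0 × (2.08 − 0.16)^2.08 = 26.0 × 1.92^2.08 = 101.0 m³/s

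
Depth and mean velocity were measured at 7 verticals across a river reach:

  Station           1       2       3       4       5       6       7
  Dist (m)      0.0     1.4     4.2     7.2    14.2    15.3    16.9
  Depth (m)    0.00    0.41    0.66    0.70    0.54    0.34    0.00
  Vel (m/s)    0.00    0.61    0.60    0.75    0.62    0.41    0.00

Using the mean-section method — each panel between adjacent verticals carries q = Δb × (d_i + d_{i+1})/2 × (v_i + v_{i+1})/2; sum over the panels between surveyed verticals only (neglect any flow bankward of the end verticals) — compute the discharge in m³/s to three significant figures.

5.65 m³/s

Panel 1-2: Δb = 1.4 m, d̄ = (0.00+0.41)/2 = 0.205, v̄ = (0.00+0.61)/2 = 0.305 → q = 1.4×0.205×0.305 = 0.08754 m³/s
Panel 2-3: Δb = 2.8 m, d̄ = (0.41+0.66)/2 = 0.535, v̄ = (0.61+0.60)/2 = 0.605 → q = 2.8×0.535×0.605 = 0.9063 m³/s
Panel 3-4: Δb = 3 m, d̄ = (0.66+0.70)/2 = 0.68, v̄ = (0.60+0.75)/2 = 0.675 → q = 3×0.68×0.675 = 1.377 m³/s
Panel 4-5: Δb = 7 m, d̄ = (0.70+0.54)/2 = 0.62, v̄ = (0.75+0.62)/2 = 0.685 → q = 7×0.62×0.685 = 2.973 m³/s
Panel 5-6: Δb = 1.1 m, d̄ = (0.54+0.34)/2 = 0.44, v̄ = (0.62+0.41)/2 = 0.515 → q = 1.1×0.44×0.515 = 0.2493 m³/s
Panel 6-7: Δb = 1.6 m, d̄ = (0.34+0.00)/2 = 0.17, v̄ = (0.41+0.00)/2 = 0.205 → q = 1.6×0.17×0.205 = 0.05576 m³/s
Q = Σ q = 5.649 m³/s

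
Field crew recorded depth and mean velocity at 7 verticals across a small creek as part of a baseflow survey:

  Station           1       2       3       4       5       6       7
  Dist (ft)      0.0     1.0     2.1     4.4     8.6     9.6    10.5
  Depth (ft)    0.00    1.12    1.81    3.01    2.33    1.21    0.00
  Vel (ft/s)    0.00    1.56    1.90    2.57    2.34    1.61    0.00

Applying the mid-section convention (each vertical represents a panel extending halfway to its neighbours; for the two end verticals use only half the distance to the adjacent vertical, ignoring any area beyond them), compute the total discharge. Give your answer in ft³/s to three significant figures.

48.8 ft³/s

w_2 = (2.1 − 0.0)/2 = 1.05 ft; q_2 = 1.56 × 1.12 × 1.05 = 1.835 ft³/s
w_3 = (4.4 − 1.0)/2 = 1.7 ft; q_3 = 1.90 × 1.81 × 1.7 = 5.846 ft³/s
w_4 = (8.6 − 2.1)/2 = 3.25 ft; q_4 = 2.57 × 3.01 × 3.25 = 25.14 ft³/s
w_5 = (9.6 − 4.4)/2 = 2.6 ft; q_5 = 2.34 × 2.33 × 2.6 = 14.18 ft³/s
w_6 = (10.5 − 8.6)/2 = 0.95 ft; q_6 = 1.61 × 1.21 × 0.95 = 1.851 ft³/s
Stations 1, 7 contribute zero (depth or velocity is 0).
Q = Σ qᵢ = 48.85 ft³/s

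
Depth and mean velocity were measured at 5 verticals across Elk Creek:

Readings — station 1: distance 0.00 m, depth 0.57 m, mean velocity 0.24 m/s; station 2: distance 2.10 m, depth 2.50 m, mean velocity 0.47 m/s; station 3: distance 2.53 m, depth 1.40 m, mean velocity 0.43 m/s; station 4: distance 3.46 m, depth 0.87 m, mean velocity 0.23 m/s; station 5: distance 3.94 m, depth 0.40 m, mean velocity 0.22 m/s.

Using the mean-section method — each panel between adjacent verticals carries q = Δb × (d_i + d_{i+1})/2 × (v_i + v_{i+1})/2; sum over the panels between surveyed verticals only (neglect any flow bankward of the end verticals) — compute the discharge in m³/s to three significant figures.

Panel 1-2: Δb = 2.1 m, d̄ = (0.57+2.50)/2 = 1.535, v̄ = (0.24+0.47)/2 = 0.355 → q = 2.1×1.535×0.355 = 1.144 m³/s
Panel 2-3: Δb = 0.43 m, d̄ = (2.50+1.40)/2 = 1.95, v̄ = (0.47+0.43)/2 = 0.45 → q = 0.43×1.95×0.45 = 0.3773 m³/s
Panel 3-4: Δb = 0.93 m, d̄ = (1.40+0.87)/2 = 1.135, v̄ = (0.43+0.23)/2 = 0.33 → q = 0.93×1.135×0.33 = 0.3483 m³/s
Panel 4-5: Δb = 0.48 m, d̄ = (0.87+0.40)/2 = 0.635, v̄ = (0.23+0.22)/2 = 0.225 → q = 0.48×0.635×0.225 = 0.06858 m³/s
Q = Σ q = 1.939 m³/s

1.94 m³/s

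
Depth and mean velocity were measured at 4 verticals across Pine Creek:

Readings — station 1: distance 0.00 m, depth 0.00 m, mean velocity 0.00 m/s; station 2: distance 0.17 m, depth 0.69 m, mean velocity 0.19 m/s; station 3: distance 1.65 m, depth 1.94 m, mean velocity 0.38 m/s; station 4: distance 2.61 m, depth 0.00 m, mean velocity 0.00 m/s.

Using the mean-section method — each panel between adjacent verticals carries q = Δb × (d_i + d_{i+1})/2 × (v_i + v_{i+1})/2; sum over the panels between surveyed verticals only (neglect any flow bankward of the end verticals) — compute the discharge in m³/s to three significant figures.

0.737 m³/s

Panel 1-2: Δb = 0.17 m, d̄ = (0.00+0.69)/2 = 0.345, v̄ = (0.00+0.19)/2 = 0.095 → q = 0.17×0.345×0.095 = 0.005572 m³/s
Panel 2-3: Δb = 1.48 m, d̄ = (0.69+1.94)/2 = 1.315, v̄ = (0.19+0.38)/2 = 0.285 → q = 1.48×1.315×0.285 = 0.5547 m³/s
Panel 3-4: Δb = 0.96 m, d̄ = (1.94+0.00)/2 = 0.97, v̄ = (0.38+0.00)/2 = 0.19 → q = 0.96×0.97×0.19 = 0.1769 m³/s
Q = Σ q = 0.7372 m³/s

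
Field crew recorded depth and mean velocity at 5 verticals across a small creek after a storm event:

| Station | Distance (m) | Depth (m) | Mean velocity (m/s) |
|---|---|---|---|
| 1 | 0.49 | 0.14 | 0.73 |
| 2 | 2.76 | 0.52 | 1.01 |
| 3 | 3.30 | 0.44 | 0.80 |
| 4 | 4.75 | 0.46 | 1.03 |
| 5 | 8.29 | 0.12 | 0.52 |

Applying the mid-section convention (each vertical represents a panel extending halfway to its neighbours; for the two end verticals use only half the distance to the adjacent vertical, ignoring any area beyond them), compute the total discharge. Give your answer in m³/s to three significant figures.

2.50 m³/s

w_1 = (2.76 − 0.49)/2 = 1.135 m; q_1 = 0.73 × 0.14 × 1.135 = 0.1160 m³/s
w_2 = (3.30 − 0.49)/2 = 1.405 m; q_2 = 1.01 × 0.52 × 1.405 = 0.7379 m³/s
w_3 = (4.75 − 2.76)/2 = 0.995 m; q_3 = 0.80 × 0.44 × 0.995 = 0.3502 m³/s
w_4 = (8.29 − 3.30)/2 = 2.495 m; q_4 = 1.03 × 0.46 × 2.495 = 1.182 m³/s
w_5 = (8.29 − 4.75)/2 = 1.77 m; q_5 = 0.52 × 0.12 × 1.77 = 0.1104 m³/s
Q = Σ qᵢ = 2.497 m³/s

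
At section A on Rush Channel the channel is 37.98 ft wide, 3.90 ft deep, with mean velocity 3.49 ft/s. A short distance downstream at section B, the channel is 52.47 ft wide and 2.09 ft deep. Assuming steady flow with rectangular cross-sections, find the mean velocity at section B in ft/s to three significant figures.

4.71 ft/s

Q = A₁V₁ = (37.98×3.90) × 3.49 = 516.9 ft³/s
A₂ = 52.47 × 2.09 = 109.7 ft²
V₂ = Q/A₂ = 516.9/109.7 = 4.714 ft/s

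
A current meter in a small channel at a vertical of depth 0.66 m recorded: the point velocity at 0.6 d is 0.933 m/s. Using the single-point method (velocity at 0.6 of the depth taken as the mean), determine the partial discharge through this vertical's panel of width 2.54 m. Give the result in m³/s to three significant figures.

v̄ = v₀.₆ = 0.933 m/s
q = v̄ × d × w = 0.9330 × 0.66 × 2.54 = 1.564 m³/s

1.56 m³/s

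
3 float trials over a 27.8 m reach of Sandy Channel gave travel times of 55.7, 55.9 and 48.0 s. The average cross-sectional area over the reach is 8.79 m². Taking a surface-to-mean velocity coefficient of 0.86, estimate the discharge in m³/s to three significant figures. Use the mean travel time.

3.95 m³/s

t̄ = (55.7 + 55.9 + 48.0) / 3 = 53.2 s
v_surface = L / t̄ = 27.8 / 53.2 = 0.5226 m/s
v_mean = 0.86 × 0.5226 = 0.4494 m/s
Q = A × v_mean = 8.79 × 0.4494 = 3.950 m³/s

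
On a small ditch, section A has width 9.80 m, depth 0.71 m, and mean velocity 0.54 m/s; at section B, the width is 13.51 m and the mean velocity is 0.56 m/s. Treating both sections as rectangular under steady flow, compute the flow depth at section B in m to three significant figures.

Q = A₁V₁ = (9.80×0.71) × 0.54 = 3.757 m³/s
d₂ = Q/(b₂ V₂) = 3.757/(13.51×0.56) = 0.4966 m

0.497 m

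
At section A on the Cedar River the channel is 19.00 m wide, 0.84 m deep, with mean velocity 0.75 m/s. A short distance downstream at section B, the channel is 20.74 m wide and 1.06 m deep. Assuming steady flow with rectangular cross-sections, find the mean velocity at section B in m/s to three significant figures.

0.544 m/s

Q = A₁V₁ = (19.00×0.84) × 0.75 = 11.97 m³/s
A₂ = 20.74 × 1.06 = 21.98 m²
V₂ = Q/A₂ = 11.97/21.98 = 0.5445 m/s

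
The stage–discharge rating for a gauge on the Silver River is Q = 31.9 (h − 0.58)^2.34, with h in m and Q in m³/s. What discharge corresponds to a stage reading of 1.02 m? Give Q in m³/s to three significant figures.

Q = 31.9 × (1.02 − 0.58)^2.34 = 31.9 × 0.44^2.34 = 4.672 m³/s

4.67 m³/s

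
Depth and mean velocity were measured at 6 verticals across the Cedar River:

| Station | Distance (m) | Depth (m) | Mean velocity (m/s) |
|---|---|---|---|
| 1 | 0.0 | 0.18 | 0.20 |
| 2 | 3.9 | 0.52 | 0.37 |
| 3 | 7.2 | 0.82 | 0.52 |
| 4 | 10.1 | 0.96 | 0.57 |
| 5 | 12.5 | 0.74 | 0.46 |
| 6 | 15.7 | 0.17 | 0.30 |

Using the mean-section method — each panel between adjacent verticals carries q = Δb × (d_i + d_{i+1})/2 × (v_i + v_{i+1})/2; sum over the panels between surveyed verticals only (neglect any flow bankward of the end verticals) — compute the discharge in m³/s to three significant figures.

4.38 m³/s

Panel 1-2: Δb = 3.9 m, d̄ = (0.18+0.52)/2 = 0.35, v̄ = (0.20+0.37)/2 = 0.285 → q = 3.9×0.35×0.285 = 0.3890 m³/s
Panel 2-3: Δb = 3.3 m, d̄ = (0.52+0.82)/2 = 0.67, v̄ = (0.37+0.52)/2 = 0.445 → q = 3.3×0.67×0.445 = 0.9839 m³/s
Panel 3-4: Δb = 2.9 m, d̄ = (0.82+0.96)/2 = 0.89, v̄ = (0.52+0.57)/2 = 0.545 → q = 2.9×0.89×0.545 = 1.407 m³/s
Panel 4-5: Δb = 2.4 m, d̄ = (0.96+0.74)/2 = 0.85, v̄ = (0.57+0.46)/2 = 0.515 → q = 2.4×0.85×0.515 = 1.051 m³/s
Panel 5-6: Δb = 3.2 m, d̄ = (0.74+0.17)/2 = 0.455, v̄ = (0.46+0.30)/2 = 0.38 → q = 3.2×0.455×0.38 = 0.5533 m³/s
Q = Σ q = 4.383 m³/s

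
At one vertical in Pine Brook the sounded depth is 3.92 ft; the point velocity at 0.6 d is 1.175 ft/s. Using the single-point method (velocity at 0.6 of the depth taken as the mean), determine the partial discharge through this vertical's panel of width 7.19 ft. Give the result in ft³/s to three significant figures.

33.1 ft³/s

v̄ = v₀.₆ = 1.175 ft/s
q = v̄ × d × w = 1.175 × 3.92 × 7.19 = 33.12 ft³/s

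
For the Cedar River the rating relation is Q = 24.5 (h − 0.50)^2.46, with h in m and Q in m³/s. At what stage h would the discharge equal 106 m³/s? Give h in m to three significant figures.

h − h₀ = (Q/C)^(1/b) = (106/24.5)^(1/2.46) = 1.814 m
h = 0.50 + 1.814 = 2.314 m

2.31 m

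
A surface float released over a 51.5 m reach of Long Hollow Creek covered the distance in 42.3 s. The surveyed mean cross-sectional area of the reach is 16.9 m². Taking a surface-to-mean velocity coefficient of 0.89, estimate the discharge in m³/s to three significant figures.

18.3 m³/s

v_surface = L / t̄ = 51.5 / 42.3 = 1.217 m/s
v_mean = 0.89 × 1.217 = 1.084 m/s
Q = A × v_mean = 16.9 × 1.084 = 18.31 m³/s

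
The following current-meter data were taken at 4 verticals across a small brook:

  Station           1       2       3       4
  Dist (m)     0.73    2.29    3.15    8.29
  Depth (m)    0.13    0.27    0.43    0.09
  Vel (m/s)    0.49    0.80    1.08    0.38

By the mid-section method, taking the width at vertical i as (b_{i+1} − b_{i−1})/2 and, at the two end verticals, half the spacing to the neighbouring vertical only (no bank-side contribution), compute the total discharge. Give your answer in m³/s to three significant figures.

w_1 = (2.29 − 0.73)/2 = 0.78 m; q_1 = 0.49 × 0.13 × 0.78 = 0.04969 m³/s
w_2 = (3.15 − 0.73)/2 = 1.21 m; q_2 = 0.80 × 0.27 × 1.21 = 0.2614 m³/s
w_3 = (8.29 − 2.29)/2 = 3 m; q_3 = 1.08 × 0.43 × 3 = 1.393 m³/s
w_4 = (8.29 − 3.15)/2 = 2.57 m; q_4 = 0.38 × 0.09 × 2.57 = 0.08789 m³/s
Q = Σ qᵢ = 1.792 m³/s

1.79 m³/s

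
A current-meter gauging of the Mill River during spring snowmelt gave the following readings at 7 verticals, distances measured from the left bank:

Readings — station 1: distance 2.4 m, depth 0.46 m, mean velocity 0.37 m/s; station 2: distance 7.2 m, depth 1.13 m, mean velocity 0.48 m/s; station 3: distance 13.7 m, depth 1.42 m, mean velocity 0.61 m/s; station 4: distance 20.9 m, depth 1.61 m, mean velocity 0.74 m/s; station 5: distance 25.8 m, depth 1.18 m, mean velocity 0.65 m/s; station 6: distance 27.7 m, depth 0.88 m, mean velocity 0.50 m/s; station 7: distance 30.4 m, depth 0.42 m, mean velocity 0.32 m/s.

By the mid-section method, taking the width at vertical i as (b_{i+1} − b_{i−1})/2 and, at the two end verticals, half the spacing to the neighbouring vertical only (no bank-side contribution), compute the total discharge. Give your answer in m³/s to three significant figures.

w_1 = (7.2 − 2.4)/2 = 2.4 m; q_1 = 0.37 × 0.46 × 2.4 = 0.4085 m³/s
w_2 = (13.7 − 2.4)/2 = 5.65 m; q_2 = 0.48 × 1.13 × 5.65 = 3.065 m³/s
w_3 = (20.9 − 7.2)/2 = 6.85 m; q_3 = 0.61 × 1.42 × 6.85 = 5.933 m³/s
w_4 = (25.8 − 13.7)/2 = 6.05 m; q_4 = 0.74 × 1.61 × 6.05 = 7.208 m³/s
w_5 = (27.7 − 20.9)/2 = 3.4 m; q_5 = 0.65 × 1.18 × 3.4 = 2.608 m³/s
w_6 = (30.4 − 25.8)/2 = 2.3 m; q_6 = 0.50 × 0.88 × 2.3 = 1.012 m³/s
w_7 = (30.4 − 27.7)/2 = 1.35 m; q_7 = 0.32 × 0.42 × 1.35 = 0.1814 m³/s
Q = Σ qᵢ = 20.42 m³/s

20.4 m³/s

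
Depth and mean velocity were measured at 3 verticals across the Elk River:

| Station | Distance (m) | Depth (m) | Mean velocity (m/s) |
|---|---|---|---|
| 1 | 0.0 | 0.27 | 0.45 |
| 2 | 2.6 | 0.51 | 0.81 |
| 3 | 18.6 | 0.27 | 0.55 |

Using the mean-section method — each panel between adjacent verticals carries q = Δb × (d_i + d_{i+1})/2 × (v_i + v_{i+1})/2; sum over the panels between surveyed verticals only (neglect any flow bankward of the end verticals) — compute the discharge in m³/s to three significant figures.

Panel 1-2: Δb = 2.6 m, d̄ = (0.27+0.51)/2 = 0.39, v̄ = (0.45+0.81)/2 = 0.63 → q = 2.6×0.39×0.63 = 0.6388 m³/s
Panel 2-3: Δb = 16 m, d̄ = (0.51+0.27)/2 = 0.39, v̄ = (0.81+0.55)/2 = 0.68 → q = 16×0.39×0.68 = 4.243 m³/s
Q = Σ q = 4.882 m³/s

4.88 m³/s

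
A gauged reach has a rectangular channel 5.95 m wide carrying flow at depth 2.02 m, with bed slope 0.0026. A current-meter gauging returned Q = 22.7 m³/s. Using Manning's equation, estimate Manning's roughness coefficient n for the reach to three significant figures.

0.0305

A = b·y = 5.95 × 2.02 = 12.02 m²
P = b + 2y = 5.95 + 2×2.02 = 9.990 m
R = A/P = 12.02/9.990 = 1.203 m
n = (1/Q)·A·R^(2/3)·S^(1/2) = (1/22.7) × 12.02 × 1.131 × 0.05099 = 0.03054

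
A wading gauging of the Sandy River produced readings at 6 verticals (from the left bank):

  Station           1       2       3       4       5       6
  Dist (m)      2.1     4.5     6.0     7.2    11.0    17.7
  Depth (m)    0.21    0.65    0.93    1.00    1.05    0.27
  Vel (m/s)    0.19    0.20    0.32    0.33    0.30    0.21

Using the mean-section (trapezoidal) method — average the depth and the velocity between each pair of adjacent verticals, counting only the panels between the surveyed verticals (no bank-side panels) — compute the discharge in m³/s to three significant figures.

3.24 m³/s

Panel 1-2: Δb = 2.4 m, d̄ = (0.21+0.65)/2 = 0.43, v̄ = (0.19+0.20)/2 = 0.195 → q = 2.4×0.43×0.195 = 0.2012 m³/s
Panel 2-3: Δb = 1.5 m, d̄ = (0.65+0.93)/2 = 0.79, v̄ = (0.20+0.32)/2 = 0.26 → q = 1.5×0.79×0.26 = 0.3081 m³/s
Panel 3-4: Δb = 1.2 m, d̄ = (0.93+1.00)/2 = 0.965, v̄ = (0.32+0.33)/2 = 0.325 → q = 1.2×0.965×0.325 = 0.3764 m³/s
Panel 4-5: Δb = 3.8 m, d̄ = (1.00+1.05)/2 = 1.025, v̄ = (0.33+0.30)/2 = 0.315 → q = 3.8×1.025×0.315 = 1.227 m³/s
Panel 5-6: Δb = 6.7 m, d̄ = (1.05+0.27)/2 = 0.66, v̄ = (0.30+0.21)/2 = 0.255 → q = 6.7×0.66×0.255 = 1.128 m³/s
Q = Σ q = 3.240 m³/s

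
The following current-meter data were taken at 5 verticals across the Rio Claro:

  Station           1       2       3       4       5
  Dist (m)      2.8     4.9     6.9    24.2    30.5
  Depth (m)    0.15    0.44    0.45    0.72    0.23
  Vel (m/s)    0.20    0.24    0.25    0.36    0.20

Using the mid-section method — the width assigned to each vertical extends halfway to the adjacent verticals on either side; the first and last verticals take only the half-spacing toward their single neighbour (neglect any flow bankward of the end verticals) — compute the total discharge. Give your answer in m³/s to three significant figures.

w_1 = (4.9 − 2.8)/2 = 1.05 m; q_1 = 0.20 × 0.15 × 1.05 = 0.03150 m³/s
w_2 = (6.9 − 2.8)/2 = 2.05 m; q_2 = 0.24 × 0.44 × 2.05 = 0.2165 m³/s
w_3 = (24.2 − 4.9)/2 = 9.65 m; q_3 = 0.25 × 0.45 × 9.65 = 1.086 m³/s
w_4 = (30.5 − 6.9)/2 = 11.8 m; q_4 = 0.36 × 0.72 × 11.8 = 3.059 m³/s
w_5 = (30.5 − 24.2)/2 = 3.15 m; q_5 = 0.20 × 0.23 × 3.15 = 0.1449 m³/s
Q = Σ qᵢ = 4.537 m³/s

4.54 m³/s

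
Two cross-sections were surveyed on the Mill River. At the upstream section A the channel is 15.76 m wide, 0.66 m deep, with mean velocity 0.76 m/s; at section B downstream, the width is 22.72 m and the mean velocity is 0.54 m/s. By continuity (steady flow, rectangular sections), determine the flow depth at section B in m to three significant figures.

0.644 m

Q = A₁V₁ = (15.76×0.66) × 0.76 = 7.905 m³/s
d₂ = Q/(b₂ V₂) = 7.905/(22.72×0.54) = 0.6443 m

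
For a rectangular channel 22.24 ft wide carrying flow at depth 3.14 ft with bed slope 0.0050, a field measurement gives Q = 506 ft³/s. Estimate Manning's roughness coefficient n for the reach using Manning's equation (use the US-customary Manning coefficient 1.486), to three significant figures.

A = b·y = 22.24 × 3.14 = 69.83 ft²
P = b + 2y = 22.24 + 2×3.14 = 28.52 ft
R = A/P = 69.83/28.52 = 2.449 ft
n = (1.486/Q)·A·R^(2/3)·S^(1/2) = (1.486/506) × 69.83 × 1.817 × 0.07071 = 0.02634

0.0263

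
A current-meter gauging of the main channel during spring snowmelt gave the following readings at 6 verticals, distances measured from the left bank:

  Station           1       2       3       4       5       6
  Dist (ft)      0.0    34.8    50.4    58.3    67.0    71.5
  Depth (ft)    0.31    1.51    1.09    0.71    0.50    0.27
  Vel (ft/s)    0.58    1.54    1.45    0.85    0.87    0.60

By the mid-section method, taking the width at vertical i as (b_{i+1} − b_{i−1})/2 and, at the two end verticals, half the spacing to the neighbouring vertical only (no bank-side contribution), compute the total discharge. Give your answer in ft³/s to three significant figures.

88.5 ft³/s

w_1 = (34.8 − 0.0)/2 = 17.4 ft; q_1 = 0.58 × 0.31 × 17.4 = 3.129 ft³/s
w_2 = (50.4 − 0.0)/2 = 25.2 ft; q_2 = 1.54 × 1.51 × 25.2 = 58.60 ft³/s
w_3 = (58.3 − 34.8)/2 = 11.75 ft; q_3 = 1.45 × 1.09 × 11.75 = 18.57 ft³/s
w_4 = (67.0 − 50.4)/2 = 8.3 ft; q_4 = 0.85 × 0.71 × 8.3 = 5.009 ft³/s
w_5 = (71.5 − 58.3)/2 = 6.6 ft; q_5 = 0.87 × 0.50 × 6.6 = 2.871 ft³/s
w_6 = (71.5 − 67.0)/2 = 2.25 ft; q_6 = 0.60 × 0.27 × 2.25 = 0.3645 ft³/s
Q = Σ qᵢ = 88.54 ft³/s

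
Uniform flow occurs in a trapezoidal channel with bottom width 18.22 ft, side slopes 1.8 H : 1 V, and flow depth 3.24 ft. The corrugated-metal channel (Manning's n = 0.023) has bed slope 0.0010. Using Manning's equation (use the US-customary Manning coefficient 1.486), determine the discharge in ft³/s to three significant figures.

A = (b + z·y)·y = (18.22 + 1.8×3.24)×3.24 = 77.93 ft²
P = b + 2y√(1+z²) = 18.22 + 2×3.24×√(1+1.8²) = 31.56 ft
R = A/P = 77.93/31.56 = 2.469 ft
Q = (1.486/n)·A·R^(2/3)·S^(1/2) = (1.486/0.023) × 77.93 × 2.469^(2/3) × 0.0010^(1/2) = 290.8 ft³/s

291 ft³/s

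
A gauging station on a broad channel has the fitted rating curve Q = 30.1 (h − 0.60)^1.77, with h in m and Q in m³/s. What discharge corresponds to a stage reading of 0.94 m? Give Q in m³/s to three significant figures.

Q = 30.1 × (0.94 − 0.60)^1.77 = 30.1 × 0.34^1.77 = 4.459 m³/s

4.46 m³/s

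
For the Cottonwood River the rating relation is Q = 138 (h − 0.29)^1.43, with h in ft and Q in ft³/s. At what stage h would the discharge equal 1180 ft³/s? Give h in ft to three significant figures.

h − h₀ = (Q/C)^(1/b) = (1180/138)^(1/1.43) = 4.485 ft
h = 0.29 + 4.485 = 4.775 ft

4.77 ft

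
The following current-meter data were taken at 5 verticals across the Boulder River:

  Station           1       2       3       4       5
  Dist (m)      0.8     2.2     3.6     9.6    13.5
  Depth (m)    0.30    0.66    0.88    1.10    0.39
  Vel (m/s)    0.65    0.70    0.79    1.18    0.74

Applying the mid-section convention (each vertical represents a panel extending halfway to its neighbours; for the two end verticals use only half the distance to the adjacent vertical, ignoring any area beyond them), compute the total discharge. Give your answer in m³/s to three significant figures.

10.3 m³/s

w_1 = (2.2 − 0.8)/2 = 0.7 m; q_1 = 0.65 × 0.30 × 0.7 = 0.1365 m³/s
w_2 = (3.6 − 0.8)/2 = 1.4 m; q_2 = 0.70 × 0.66 × 1.4 = 0.6468 m³/s
w_3 = (9.6 − 2.2)/2 = 3.7 m; q_3 = 0.79 × 0.88 × 3.7 = 2.572 m³/s
w_4 = (13.5 − 3.6)/2 = 4.95 m; q_4 = 1.18 × 1.10 × 4.95 = 6.425 m³/s
w_5 = (13.5 − 9.6)/2 = 1.95 m; q_5 = 0.74 × 0.39 × 1.95 = 0.5628 m³/s
Q = Σ qᵢ = 10.34 m³/s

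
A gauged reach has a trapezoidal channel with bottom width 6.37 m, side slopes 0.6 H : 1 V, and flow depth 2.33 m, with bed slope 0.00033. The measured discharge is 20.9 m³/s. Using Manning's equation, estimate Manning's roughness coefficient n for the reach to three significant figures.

0.0209

A = (b + z·y)·y = (6.37 + 0.6×2.33)×2.33 = 18.10 m²
P = b + 2y√(1+z²) = 6.37 + 2×2.33×√(1+0.6²) = 11.80 m
R = A/P = 18.10/11.80 = 1.533 m
n = (1/Q)·A·R^(2/3)·S^(1/2) = (1/20.9) × 18.10 × 1.330 × 0.01817 = 0.02092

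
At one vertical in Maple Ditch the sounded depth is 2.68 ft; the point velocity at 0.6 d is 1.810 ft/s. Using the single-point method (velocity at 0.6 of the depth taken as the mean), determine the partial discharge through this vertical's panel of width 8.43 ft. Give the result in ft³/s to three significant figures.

v̄ = v₀.₆ = 1.810 ft/s
q = v̄ × d × w = 1.810 × 2.68 × 8.43 = 40.89 ft³/s

40.9 ft³/s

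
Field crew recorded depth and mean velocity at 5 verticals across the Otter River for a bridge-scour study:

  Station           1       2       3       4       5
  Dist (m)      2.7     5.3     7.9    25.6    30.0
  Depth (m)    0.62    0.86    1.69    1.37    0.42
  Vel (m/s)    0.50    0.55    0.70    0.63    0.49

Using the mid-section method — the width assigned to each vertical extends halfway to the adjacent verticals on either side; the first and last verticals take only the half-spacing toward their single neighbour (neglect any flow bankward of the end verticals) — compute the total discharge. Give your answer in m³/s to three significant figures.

w_1 = (5.3 − 2.7)/2 = 1.3 m; q_1 = 0.50 × 0.62 × 1.3 = 0.4030 m³/s
w_2 = (7.9 − 2.7)/2 = 2.6 m; q_2 = 0.55 × 0.86 × 2.6 = 1.230 m³/s
w_3 = (25.6 − 5.3)/2 = 10.15 m; q_3 = 0.70 × 1.69 × 10.15 = 12.01 m³/s
w_4 = (30.0 − 7.9)/2 = 11.05 m; q_4 = 0.63 × 1.37 × 11.05 = 9.537 m³/s
w_5 = (30.0 − 25.6)/2 = 2.2 m; q_5 = 0.49 × 0.42 × 2.2 = 0.4528 m³/s
Q = Σ qᵢ = 23.63 m³/s

23.6 m³/s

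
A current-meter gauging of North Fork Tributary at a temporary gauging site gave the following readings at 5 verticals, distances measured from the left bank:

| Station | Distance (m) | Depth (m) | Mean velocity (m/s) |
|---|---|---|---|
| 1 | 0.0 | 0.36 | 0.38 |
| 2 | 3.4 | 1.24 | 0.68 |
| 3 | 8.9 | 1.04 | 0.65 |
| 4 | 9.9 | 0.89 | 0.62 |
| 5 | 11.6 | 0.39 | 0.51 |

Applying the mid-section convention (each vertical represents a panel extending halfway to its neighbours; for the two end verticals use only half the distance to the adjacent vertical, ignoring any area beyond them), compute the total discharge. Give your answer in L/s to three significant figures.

w_1 = (3.4 − 0.0)/2 = 1.7 m; q_1 = 0.38 × 0.36 × 1.7 = 0.2326 m³/s
w_2 = (8.9 − 0.0)/2 = 4.45 m; q_2 = 0.68 × 1.24 × 4.45 = 3.752 m³/s
w_3 = (9.9 − 3.4)/2 = 3.25 m; q_3 = 0.65 × 1.04 × 3.25 = 2.197 m³/s
w_4 = (11.6 − 8.9)/2 = 1.35 m; q_4 = 0.62 × 0.89 × 1.35 = 0.7449 m³/s
w_5 = (11.6 − 9.9)/2 = 0.85 m; q_5 = 0.51 × 0.39 × 0.85 = 0.1691 m³/s
Q = Σ qᵢ = 7.096 m³/s
= 7.096 × 1000 = 7096 L/s

7100 L/s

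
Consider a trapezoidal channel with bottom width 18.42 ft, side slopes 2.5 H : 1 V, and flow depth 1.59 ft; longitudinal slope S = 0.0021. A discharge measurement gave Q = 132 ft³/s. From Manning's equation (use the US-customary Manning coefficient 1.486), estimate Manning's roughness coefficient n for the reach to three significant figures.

0.0221

A = (b + z·y)·y = (18.42 + 2.5×1.59)×1.59 = 35.61 ft²
P = b + 2y√(1+z²) = 18.42 + 2×1.59×√(1+2.5²) = 26.98 ft
R = A/P = 35.61/26.98 = 1.320 ft
n = (1.486/Q)·A·R^(2/3)·S^(1/2) = (1.486/132) × 35.61 × 1.203 × 0.04583 = 0.02210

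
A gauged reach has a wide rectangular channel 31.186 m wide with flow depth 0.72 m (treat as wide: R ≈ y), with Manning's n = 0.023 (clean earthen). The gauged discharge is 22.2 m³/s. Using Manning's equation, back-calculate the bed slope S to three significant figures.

0.000801

A = b·y = 31.186 × 0.72 = 22.45 m²
Wide channel: R ≈ y = 0.72 m
S = (Q·n / (1·A·R^(2/3)))² = (22.2×0.023 / (1×22.45×0.8033))² = 0.0008013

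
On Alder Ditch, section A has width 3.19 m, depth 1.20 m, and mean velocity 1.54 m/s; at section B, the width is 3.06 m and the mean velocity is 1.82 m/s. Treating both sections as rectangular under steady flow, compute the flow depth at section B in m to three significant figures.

Q = A₁V₁ = (3.19×1.20) × 1.54 = 5.895 m³/s
d₂ = Q/(b₂ V₂) = 5.895/(3.06×1.82) = 1.059 m

1.06 m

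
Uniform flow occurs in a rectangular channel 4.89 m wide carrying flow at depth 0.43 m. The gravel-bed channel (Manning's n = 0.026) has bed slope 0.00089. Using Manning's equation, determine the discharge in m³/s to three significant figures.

1.23 m³/s

A = b·y = 4.89 × 0.43 = 2.103 m²
P = b + 2y = 4.89 + 2×0.43 = 5.750 m
R = A/P = 2.103/5.750 = 0.3657 m
Q = (1/n)·A·R^(2/3)·S^(1/2) = (1/0.026) × 2.103 × 0.3657^(2/3) × 0.00089^(1/2) = 1.234 m³/s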